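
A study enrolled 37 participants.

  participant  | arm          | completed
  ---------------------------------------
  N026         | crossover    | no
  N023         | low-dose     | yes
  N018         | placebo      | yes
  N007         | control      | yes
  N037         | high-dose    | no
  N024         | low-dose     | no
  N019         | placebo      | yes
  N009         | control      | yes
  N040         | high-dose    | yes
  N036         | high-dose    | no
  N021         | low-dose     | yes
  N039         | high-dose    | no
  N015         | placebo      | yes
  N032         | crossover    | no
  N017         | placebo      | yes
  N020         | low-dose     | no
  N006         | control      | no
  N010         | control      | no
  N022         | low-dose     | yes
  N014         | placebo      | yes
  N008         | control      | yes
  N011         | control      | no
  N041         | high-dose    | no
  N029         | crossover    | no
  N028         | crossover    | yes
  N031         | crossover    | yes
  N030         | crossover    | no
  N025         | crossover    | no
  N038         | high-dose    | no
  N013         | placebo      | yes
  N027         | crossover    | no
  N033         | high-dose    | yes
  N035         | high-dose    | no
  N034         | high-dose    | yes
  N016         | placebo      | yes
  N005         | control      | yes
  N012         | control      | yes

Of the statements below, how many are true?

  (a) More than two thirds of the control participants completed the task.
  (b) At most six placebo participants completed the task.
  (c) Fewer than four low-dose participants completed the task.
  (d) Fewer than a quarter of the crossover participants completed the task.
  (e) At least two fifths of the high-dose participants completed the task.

1

(a) control: |A| = 8, |A ∩ B| = 5; needs |A ∩ B| / |A| > 2/3 — false.
(b) placebo: |A| = 7, |A ∩ B| = 7; needs |A ∩ B| ≤ 6 — false.
(c) low-dose: |A| = 5, |A ∩ B| = 3; needs |A ∩ B| < 4 — true.
(d) crossover: |A| = 8, |A ∩ B| = 2; needs |A ∩ B| / |A| < 1/4 — false.
(e) high-dose: |A| = 9, |A ∩ B| = 3; needs |A ∩ B| / |A| ≥ 2/5 — false.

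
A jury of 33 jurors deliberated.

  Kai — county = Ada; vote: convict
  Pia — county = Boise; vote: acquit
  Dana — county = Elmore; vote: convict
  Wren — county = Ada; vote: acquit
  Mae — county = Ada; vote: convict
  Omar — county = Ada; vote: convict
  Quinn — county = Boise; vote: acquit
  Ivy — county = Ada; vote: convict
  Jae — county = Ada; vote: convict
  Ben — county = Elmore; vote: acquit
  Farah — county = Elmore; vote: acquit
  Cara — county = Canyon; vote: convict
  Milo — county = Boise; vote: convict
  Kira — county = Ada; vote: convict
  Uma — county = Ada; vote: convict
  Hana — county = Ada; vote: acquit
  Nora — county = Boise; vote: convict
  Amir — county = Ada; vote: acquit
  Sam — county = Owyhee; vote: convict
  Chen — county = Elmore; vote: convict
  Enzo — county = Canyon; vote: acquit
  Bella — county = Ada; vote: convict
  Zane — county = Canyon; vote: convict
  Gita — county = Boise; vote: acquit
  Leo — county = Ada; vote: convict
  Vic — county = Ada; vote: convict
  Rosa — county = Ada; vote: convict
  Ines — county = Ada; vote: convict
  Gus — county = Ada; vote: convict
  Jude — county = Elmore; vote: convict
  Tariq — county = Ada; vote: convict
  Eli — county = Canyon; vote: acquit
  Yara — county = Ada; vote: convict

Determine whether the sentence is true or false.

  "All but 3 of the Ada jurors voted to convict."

True

'All but 3 of the Ada jurors voted to convict' holds iff |A ∖ B| = 3.
|A| = 18, |A ∩ B| = 15, |A ∖ B| = 3.
|A ∖ B| = 3, so the statement is true.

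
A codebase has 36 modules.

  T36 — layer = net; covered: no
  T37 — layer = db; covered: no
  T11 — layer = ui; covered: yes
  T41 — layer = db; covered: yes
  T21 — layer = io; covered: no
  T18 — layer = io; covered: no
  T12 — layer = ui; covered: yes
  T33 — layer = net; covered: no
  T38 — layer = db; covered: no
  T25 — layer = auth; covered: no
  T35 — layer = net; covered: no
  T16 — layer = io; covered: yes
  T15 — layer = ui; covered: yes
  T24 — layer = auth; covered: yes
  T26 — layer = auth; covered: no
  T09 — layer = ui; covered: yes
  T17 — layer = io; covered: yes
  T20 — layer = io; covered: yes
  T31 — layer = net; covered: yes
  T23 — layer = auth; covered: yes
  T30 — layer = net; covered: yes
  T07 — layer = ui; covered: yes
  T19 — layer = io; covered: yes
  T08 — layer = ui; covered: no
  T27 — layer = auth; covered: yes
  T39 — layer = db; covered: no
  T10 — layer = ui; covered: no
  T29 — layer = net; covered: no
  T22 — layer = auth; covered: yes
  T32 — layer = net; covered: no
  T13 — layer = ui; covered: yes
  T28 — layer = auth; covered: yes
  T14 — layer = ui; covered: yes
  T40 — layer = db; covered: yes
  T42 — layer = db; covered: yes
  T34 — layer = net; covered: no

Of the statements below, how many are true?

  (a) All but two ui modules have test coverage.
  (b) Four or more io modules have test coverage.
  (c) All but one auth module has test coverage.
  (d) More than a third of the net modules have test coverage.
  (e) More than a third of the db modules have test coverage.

3

(a) ui: |A| = 9, |A ∩ B| = 7; needs |A ∖ B| = 2 — true.
(b) io: |A| = 6, |A ∩ B| = 4; needs |A ∩ B| ≥ 4 — true.
(c) auth: |A| = 7, |A ∩ B| = 5; needs |A ∖ B| = 1 — false.
(d) net: |A| = 8, |A ∩ B| = 2; needs |A ∩ B| / |A| > 1/3 — false.
(e) db: |A| = 6, |A ∩ B| = 3; needs |A ∩ B| / |A| > 1/3 — true.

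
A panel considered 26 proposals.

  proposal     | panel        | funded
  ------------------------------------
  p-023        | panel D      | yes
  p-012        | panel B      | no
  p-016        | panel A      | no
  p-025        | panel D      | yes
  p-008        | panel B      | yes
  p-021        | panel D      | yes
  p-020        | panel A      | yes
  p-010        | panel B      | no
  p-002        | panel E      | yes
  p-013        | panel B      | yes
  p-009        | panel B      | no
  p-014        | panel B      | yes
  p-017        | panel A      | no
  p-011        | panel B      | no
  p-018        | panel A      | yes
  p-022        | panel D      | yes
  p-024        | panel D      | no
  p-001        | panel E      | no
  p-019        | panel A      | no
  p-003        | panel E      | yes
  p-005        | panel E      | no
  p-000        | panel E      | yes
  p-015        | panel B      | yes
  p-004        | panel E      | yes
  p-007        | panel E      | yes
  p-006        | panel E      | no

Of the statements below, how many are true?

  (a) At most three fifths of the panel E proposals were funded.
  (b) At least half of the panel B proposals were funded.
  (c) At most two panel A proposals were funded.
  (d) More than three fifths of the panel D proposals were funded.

3

(a) panel E: |A| = 8, |A ∩ B| = 5; needs |A ∩ B| / |A| ≤ 3/5 — false.
(b) panel B: |A| = 8, |A ∩ B| = 4; needs |A ∩ B| ≥ |A ∖ B| — true.
(c) panel A: |A| = 5, |A ∩ B| = 2; needs |A ∩ B| ≤ 2 — true.
(d) panel D: |A| = 5, |A ∩ B| = 4; needs |A ∩ B| / |A| > 3/5 — true.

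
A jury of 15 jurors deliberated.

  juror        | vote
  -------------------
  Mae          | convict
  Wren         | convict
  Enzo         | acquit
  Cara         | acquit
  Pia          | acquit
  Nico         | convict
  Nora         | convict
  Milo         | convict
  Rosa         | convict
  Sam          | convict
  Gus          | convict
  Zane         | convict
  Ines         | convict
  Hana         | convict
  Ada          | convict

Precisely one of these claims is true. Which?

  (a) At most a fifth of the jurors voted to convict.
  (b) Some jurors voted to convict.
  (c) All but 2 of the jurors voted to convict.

(b)

|A| = 15, |A ∩ B| = 12, |A ∖ B| = 3.
(a) requires |A ∩ B| / |A| ≤ 1/5: false.
(b) requires A ∩ B ≠ ∅ (|A ∩ B| ≥ 1): true.
(c) requires |A ∖ B| = 2: false.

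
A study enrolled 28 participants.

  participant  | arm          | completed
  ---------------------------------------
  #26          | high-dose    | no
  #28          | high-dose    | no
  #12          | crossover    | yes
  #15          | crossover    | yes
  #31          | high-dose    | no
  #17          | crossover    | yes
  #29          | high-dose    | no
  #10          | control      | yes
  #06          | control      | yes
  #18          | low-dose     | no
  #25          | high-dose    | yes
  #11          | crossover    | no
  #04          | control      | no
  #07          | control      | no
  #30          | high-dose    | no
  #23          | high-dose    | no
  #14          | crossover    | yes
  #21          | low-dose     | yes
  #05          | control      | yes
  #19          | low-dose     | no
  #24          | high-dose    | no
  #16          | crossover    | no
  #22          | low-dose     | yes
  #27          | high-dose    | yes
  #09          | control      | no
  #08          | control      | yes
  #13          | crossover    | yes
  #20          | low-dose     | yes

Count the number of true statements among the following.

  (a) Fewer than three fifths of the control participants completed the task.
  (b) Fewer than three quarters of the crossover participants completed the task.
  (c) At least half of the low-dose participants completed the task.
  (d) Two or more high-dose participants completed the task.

(a) control: |A| = 7, |A ∩ B| = 4; needs |A ∩ B| / |A| < 3/5 — true.
(b) crossover: |A| = 7, |A ∩ B| = 5; needs |A ∩ B| / |A| < 3/4 — true.
(c) low-dose: |A| = 5, |A ∩ B| = 3; needs |A ∩ B| ≥ |A ∖ B| — true.
(d) high-dose: |A| = 9, |A ∩ B| = 2; needs |A ∩ B| ≥ 2 — true.

4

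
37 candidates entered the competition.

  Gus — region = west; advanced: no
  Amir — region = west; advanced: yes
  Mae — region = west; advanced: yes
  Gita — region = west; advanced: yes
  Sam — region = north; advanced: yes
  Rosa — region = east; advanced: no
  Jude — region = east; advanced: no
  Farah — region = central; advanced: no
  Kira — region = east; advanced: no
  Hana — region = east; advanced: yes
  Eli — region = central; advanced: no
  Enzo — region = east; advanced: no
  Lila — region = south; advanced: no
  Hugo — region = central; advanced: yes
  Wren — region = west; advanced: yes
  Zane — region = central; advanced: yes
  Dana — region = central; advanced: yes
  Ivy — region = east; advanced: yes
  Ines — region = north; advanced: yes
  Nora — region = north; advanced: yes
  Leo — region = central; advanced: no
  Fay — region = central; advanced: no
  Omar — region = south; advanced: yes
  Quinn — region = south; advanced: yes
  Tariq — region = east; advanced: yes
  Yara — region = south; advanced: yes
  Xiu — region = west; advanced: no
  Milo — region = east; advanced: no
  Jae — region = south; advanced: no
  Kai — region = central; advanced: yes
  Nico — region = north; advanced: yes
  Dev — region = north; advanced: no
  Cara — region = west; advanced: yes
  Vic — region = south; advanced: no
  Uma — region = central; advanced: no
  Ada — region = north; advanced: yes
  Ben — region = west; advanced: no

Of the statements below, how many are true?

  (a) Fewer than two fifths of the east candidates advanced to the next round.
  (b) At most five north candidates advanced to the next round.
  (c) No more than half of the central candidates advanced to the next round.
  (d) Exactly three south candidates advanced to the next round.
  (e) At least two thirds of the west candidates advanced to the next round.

(a) east: |A| = 8, |A ∩ B| = 3; needs |A ∩ B| / |A| < 2/5 — true.
(b) north: |A| = 6, |A ∩ B| = 5; needs |A ∩ B| ≤ 5 — true.
(c) central: |A| = 9, |A ∩ B| = 4; needs |A ∩ B| ≤ |A ∖ B| — true.
(d) south: |A| = 6, |A ∩ B| = 3; needs |A ∩ B| = 3 — true.
(e) west: |A| = 8, |A ∩ B| = 5; needs |A ∩ B| / |A| ≥ 2/3 — false.

4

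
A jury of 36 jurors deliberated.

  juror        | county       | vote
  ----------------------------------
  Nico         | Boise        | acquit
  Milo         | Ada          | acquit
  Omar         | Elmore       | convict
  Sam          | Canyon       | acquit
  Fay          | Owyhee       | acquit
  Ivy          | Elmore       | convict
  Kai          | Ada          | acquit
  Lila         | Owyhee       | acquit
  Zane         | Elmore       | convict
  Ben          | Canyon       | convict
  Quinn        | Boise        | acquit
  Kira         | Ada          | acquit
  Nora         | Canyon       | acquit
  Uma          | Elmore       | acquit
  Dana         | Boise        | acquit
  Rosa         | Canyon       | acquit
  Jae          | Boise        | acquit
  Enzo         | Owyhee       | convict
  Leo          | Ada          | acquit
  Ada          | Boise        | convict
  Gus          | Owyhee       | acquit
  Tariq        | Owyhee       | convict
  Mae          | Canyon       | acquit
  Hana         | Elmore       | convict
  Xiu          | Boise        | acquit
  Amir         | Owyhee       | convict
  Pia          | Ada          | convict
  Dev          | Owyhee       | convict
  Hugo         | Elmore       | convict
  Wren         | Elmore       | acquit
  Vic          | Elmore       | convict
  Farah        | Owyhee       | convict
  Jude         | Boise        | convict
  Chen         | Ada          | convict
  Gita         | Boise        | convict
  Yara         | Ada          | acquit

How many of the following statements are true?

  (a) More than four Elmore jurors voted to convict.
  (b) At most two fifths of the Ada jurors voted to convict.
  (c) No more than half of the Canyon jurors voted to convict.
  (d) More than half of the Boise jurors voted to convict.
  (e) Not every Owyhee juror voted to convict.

4

(a) Elmore: |A| = 8, |A ∩ B| = 6; needs |A ∩ B| > 4 — true.
(b) Ada: |A| = 7, |A ∩ B| = 2; needs |A ∩ B| / |A| ≤ 2/5 — true.
(c) Canyon: |A| = 5, |A ∩ B| = 1; needs |A ∩ B| ≤ |A ∖ B| — true.
(d) Boise: |A| = 8, |A ∩ B| = 3; needs |A ∩ B| > |A ∖ B| — false.
(e) Owyhee: |A| = 8, |A ∩ B| = 5; needs A ⊄ B (|A ∖ B| ≥ 1) — true.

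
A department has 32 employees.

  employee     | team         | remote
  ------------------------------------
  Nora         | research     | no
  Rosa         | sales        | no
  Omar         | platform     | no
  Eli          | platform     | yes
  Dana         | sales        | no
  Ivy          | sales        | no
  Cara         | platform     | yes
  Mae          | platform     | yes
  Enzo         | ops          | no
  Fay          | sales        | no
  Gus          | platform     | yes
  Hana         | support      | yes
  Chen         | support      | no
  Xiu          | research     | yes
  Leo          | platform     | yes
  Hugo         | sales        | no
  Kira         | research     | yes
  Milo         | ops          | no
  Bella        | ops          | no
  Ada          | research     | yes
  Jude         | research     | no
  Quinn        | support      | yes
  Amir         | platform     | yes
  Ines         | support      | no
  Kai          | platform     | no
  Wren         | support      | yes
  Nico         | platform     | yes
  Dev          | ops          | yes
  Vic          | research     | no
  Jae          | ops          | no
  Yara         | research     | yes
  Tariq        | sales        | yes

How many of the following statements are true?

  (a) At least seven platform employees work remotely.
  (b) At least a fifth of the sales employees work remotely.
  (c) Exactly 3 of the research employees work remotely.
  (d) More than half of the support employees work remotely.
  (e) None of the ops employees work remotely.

(a) platform: |A| = 9, |A ∩ B| = 7; needs |A ∩ B| ≥ 7 — true.
(b) sales: |A| = 6, |A ∩ B| = 1; needs |A ∩ B| / |A| ≥ 1/5 — false.
(c) research: |A| = 7, |A ∩ B| = 4; needs |A ∩ B| = 3 — false.
(d) support: |A| = 5, |A ∩ B| = 3; needs |A ∩ B| > |A ∖ B| — true.
(e) ops: |A| = 5, |A ∩ B| = 1; needs A ∩ B = ∅ (|A ∩ B| = 0) — false.

2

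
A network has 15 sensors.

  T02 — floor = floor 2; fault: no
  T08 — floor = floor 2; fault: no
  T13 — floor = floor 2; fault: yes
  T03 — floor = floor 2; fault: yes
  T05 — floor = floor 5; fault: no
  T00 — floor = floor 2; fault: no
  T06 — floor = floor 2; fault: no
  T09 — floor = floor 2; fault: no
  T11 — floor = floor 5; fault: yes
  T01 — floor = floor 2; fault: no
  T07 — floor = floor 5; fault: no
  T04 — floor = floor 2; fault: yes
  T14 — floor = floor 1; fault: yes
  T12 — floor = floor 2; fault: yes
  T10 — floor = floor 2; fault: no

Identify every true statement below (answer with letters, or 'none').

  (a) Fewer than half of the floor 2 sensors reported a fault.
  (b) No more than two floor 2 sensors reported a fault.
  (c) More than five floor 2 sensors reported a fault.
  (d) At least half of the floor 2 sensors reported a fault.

|A| = 11, |A ∩ B| = 4, |A ∖ B| = 7.
(a) |A ∩ B| < |A ∖ B|: holds.
(b) |A ∩ B| ≤ 2: fails.
(c) |A ∩ B| > 5: fails.
(d) |A ∩ B| ≥ |A ∖ B|: fails.

(a)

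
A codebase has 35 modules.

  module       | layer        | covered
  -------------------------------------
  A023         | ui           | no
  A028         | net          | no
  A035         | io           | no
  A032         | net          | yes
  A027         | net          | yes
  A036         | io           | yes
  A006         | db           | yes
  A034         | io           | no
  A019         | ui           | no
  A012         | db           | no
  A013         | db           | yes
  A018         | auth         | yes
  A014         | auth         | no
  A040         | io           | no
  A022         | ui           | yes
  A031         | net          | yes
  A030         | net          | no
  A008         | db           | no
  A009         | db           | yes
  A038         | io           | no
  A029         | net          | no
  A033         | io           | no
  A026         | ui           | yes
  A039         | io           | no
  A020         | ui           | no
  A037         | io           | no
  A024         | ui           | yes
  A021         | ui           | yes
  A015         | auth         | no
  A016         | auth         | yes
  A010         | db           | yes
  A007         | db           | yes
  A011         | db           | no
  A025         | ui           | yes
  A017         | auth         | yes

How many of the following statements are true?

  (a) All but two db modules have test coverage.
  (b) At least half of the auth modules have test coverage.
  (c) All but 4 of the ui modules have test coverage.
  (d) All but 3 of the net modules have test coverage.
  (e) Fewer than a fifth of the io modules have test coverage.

3

(a) db: |A| = 8, |A ∩ B| = 5; needs |A ∖ B| = 2 — false.
(b) auth: |A| = 5, |A ∩ B| = 3; needs |A ∩ B| ≥ |A ∖ B| — true.
(c) ui: |A| = 8, |A ∩ B| = 5; needs |A ∖ B| = 4 — false.
(d) net: |A| = 6, |A ∩ B| = 3; needs |A ∖ B| = 3 — true.
(e) io: |A| = 8, |A ∩ B| = 1; needs |A ∩ B| / |A| < 1/5 — true.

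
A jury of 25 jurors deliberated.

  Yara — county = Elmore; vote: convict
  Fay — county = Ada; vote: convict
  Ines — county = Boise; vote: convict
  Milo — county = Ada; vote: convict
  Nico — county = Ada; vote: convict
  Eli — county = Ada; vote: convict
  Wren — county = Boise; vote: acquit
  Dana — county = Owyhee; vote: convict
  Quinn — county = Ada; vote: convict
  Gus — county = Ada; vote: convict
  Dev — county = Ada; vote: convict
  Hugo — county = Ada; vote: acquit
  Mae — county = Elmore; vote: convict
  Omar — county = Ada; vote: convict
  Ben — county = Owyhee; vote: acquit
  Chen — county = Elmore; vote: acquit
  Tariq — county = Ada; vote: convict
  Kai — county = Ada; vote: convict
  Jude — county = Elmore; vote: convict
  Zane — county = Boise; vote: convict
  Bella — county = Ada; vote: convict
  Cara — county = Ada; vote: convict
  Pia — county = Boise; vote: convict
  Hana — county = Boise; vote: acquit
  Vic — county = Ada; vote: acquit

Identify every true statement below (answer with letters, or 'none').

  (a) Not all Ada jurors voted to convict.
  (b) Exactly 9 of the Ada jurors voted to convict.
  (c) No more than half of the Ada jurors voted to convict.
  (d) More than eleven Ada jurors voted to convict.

(a), (d)

|A| = 14, |A ∩ B| = 12, |A ∖ B| = 2.
(a) A ⊄ B (|A ∖ B| ≥ 1): holds.
(b) |A ∩ B| = 9: fails.
(c) |A ∩ B| ≤ |A ∖ B|: fails.
(d) |A ∩ B| > 11: holds.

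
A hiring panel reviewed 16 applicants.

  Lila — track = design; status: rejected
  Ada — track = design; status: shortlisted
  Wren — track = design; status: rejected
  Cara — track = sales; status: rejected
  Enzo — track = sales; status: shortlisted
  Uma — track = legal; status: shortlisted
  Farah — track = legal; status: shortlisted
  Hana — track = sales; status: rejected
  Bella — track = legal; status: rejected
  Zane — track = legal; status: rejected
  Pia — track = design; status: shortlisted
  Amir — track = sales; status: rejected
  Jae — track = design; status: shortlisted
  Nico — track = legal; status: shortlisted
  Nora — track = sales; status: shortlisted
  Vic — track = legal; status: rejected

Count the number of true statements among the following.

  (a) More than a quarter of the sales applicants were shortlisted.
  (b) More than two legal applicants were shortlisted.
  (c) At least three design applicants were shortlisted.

3

(a) sales: |A| = 5, |A ∩ B| = 2; needs |A ∩ B| / |A| > 1/4 — true.
(b) legal: |A| = 6, |A ∩ B| = 3; needs |A ∩ B| > 2 — true.
(c) design: |A| = 5, |A ∩ B| = 3; needs |A ∩ B| ≥ 3 — true.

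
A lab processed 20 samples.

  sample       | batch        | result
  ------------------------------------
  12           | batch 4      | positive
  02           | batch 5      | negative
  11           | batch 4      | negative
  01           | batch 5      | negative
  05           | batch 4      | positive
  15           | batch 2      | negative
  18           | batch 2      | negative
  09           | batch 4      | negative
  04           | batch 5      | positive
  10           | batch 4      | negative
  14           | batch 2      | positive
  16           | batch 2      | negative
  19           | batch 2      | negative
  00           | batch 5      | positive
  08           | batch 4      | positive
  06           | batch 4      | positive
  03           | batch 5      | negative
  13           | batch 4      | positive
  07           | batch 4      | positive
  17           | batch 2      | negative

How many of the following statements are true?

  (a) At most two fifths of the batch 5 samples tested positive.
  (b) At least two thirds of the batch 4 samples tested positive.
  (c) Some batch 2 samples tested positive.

3

(a) batch 5: |A| = 5, |A ∩ B| = 2; needs |A ∩ B| / |A| ≤ 2/5 — true.
(b) batch 4: |A| = 9, |A ∩ B| = 6; needs |A ∩ B| / |A| ≥ 2/3 — true.
(c) batch 2: |A| = 6, |A ∩ B| = 1; needs A ∩ B ≠ ∅ (|A ∩ B| ≥ 1) — true.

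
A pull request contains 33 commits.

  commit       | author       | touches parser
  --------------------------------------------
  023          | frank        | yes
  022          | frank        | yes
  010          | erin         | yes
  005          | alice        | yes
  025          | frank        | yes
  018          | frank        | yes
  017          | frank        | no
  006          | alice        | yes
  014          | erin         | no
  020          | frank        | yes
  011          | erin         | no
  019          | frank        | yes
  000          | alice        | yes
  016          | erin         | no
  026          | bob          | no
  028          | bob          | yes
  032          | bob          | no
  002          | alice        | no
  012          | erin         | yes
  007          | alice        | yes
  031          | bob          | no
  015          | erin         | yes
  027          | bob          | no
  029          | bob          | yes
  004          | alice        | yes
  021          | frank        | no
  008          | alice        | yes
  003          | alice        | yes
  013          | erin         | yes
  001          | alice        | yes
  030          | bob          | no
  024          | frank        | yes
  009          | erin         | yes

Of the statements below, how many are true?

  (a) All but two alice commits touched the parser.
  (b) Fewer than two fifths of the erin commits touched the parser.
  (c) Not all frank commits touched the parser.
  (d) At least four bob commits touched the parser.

1

(a) alice: |A| = 9, |A ∩ B| = 8; needs |A ∖ B| = 2 — false.
(b) erin: |A| = 8, |A ∩ B| = 5; needs |A ∩ B| / |A| < 2/5 — false.
(c) frank: |A| = 9, |A ∩ B| = 7; needs A ⊄ B (|A ∖ B| ≥ 1) — true.
(d) bob: |A| = 7, |A ∩ B| = 2; needs |A ∩ B| ≥ 4 — false.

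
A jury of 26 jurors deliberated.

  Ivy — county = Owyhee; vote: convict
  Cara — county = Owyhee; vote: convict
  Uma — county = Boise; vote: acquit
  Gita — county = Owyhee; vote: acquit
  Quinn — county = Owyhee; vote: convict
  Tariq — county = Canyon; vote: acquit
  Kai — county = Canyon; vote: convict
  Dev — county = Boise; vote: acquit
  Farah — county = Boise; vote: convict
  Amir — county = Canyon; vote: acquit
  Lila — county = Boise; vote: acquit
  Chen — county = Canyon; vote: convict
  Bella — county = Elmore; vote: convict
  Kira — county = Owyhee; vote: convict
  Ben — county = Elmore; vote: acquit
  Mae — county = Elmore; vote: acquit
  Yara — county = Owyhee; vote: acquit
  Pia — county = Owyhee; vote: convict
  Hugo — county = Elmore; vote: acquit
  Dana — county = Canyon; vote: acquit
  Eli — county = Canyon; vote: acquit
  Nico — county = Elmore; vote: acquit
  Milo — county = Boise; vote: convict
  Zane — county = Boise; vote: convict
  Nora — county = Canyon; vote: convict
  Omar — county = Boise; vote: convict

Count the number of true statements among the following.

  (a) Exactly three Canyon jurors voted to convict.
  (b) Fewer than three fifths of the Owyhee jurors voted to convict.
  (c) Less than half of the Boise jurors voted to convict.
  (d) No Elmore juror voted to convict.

1

(a) Canyon: |A| = 7, |A ∩ B| = 3; needs |A ∩ B| = 3 — true.
(b) Owyhee: |A| = 7, |A ∩ B| = 5; needs |A ∩ B| / |A| < 3/5 — false.
(c) Boise: |A| = 7, |A ∩ B| = 4; needs |A ∩ B| < |A ∖ B| — false.
(d) Elmore: |A| = 5, |A ∩ B| = 1; needs A ∩ B = ∅ (|A ∩ B| = 0) — false.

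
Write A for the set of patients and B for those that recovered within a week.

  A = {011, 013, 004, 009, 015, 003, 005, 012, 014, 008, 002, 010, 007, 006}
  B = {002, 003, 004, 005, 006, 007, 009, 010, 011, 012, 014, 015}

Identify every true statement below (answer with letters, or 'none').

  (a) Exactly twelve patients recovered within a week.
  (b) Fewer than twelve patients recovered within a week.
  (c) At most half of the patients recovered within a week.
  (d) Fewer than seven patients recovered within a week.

|A| = 14, |A ∩ B| = 12, |A ∖ B| = 2.
(a) |A ∩ B| = 12: holds.
(b) |A ∩ B| < 12: fails.
(c) |A ∩ B| ≤ |A ∖ B|: fails.
(d) |A ∩ B| < 7: fails.

(a)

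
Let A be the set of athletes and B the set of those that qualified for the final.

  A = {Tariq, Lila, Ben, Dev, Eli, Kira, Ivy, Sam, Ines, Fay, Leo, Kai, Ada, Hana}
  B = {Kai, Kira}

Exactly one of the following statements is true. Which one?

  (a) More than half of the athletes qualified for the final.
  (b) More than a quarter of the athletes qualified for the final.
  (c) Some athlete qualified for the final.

(c)

|A| = 14, |A ∩ B| = 2, |A ∖ B| = 12.
(a) requires |A ∩ B| > |A ∖ B|: false.
(b) requires |A ∩ B| / |A| > 1/4: false.
(c) requires A ∩ B ≠ ∅ (|A ∩ B| ≥ 1): true.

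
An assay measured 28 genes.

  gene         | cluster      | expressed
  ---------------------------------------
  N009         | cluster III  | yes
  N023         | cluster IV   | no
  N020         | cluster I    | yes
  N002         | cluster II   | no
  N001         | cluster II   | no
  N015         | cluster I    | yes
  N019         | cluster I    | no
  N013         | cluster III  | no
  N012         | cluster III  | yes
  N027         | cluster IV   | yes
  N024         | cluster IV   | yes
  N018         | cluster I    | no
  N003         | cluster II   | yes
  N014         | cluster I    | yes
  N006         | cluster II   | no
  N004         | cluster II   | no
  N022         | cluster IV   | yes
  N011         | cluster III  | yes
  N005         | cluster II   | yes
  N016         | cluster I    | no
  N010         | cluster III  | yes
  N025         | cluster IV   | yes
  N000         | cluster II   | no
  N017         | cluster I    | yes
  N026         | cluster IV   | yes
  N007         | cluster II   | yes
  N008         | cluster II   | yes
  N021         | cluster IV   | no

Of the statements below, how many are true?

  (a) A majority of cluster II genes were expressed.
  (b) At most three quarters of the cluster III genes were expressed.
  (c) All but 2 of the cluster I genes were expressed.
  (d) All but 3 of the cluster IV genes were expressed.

0

(a) cluster II: |A| = 9, |A ∩ B| = 4; needs |A ∩ B| > |A ∖ B| — false.
(b) cluster III: |A| = 5, |A ∩ B| = 4; needs |A ∩ B| / |A| ≤ 3/4 — false.
(c) cluster I: |A| = 7, |A ∩ B| = 4; needs |A ∖ B| = 2 — false.
(d) cluster IV: |A| = 7, |A ∩ B| = 5; needs |A ∖ B| = 3 — false.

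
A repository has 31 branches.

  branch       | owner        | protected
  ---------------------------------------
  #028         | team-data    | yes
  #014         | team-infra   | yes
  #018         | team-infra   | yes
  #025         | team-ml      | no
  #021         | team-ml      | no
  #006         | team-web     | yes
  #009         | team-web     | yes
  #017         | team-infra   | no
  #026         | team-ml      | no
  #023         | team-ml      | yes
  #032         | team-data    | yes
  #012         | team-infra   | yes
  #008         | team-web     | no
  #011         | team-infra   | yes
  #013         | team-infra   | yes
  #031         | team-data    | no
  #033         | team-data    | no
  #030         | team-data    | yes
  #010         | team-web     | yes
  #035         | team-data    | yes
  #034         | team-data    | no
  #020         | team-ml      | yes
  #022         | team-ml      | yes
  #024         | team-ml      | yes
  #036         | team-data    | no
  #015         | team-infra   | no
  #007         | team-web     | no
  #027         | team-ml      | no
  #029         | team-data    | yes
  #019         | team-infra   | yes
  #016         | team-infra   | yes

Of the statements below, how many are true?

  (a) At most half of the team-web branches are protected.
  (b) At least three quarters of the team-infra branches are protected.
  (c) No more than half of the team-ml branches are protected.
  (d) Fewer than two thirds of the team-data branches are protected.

3

(a) team-web: |A| = 5, |A ∩ B| = 3; needs |A ∩ B| ≤ |A ∖ B| — false.
(b) team-infra: |A| = 9, |A ∩ B| = 7; needs |A ∩ B| / |A| ≥ 3/4 — true.
(c) team-ml: |A| = 8, |A ∩ B| = 4; needs |A ∩ B| ≤ |A ∖ B| — true.
(d) team-data: |A| = 9, |A ∩ B| = 5; needs |A ∩ B| / |A| < 2/3 — true.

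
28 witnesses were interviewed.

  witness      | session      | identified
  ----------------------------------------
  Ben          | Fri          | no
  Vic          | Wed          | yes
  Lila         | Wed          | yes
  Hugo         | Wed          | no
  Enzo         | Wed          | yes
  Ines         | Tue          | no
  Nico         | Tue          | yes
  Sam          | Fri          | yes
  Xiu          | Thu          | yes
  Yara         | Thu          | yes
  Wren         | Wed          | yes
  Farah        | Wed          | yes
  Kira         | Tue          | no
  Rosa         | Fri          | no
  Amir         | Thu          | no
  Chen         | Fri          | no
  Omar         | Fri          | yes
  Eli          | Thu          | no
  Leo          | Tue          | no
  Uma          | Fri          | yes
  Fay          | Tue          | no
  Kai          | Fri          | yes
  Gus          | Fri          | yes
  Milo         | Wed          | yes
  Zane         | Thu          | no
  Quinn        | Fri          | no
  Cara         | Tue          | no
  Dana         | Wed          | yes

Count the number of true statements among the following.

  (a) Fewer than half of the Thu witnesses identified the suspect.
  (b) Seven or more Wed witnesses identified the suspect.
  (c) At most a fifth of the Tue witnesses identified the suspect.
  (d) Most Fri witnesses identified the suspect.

(a) Thu: |A| = 5, |A ∩ B| = 2; needs |A ∩ B| < |A ∖ B| — true.
(b) Wed: |A| = 8, |A ∩ B| = 7; needs |A ∩ B| ≥ 7 — true.
(c) Tue: |A| = 6, |A ∩ B| = 1; needs |A ∩ B| / |A| ≤ 1/5 — true.
(d) Fri: |A| = 9, |A ∩ B| = 5; needs |A ∩ B| > |A ∖ B| — true.

4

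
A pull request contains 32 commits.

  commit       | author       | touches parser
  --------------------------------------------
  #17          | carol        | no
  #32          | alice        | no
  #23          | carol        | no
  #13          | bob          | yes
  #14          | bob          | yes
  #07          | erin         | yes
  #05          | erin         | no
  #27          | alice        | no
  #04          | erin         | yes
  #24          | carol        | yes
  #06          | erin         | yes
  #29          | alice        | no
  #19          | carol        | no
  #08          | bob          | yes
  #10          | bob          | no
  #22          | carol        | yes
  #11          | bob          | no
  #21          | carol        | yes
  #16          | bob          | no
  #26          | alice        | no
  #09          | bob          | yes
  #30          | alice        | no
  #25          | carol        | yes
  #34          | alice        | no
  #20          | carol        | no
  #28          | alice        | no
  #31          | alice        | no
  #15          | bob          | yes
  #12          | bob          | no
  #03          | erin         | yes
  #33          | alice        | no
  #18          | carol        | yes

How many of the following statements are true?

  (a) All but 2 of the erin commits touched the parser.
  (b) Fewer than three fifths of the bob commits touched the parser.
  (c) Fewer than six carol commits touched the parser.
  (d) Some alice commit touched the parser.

(a) erin: |A| = 5, |A ∩ B| = 4; needs |A ∖ B| = 2 — false.
(b) bob: |A| = 9, |A ∩ B| = 5; needs |A ∩ B| / |A| < 3/5 — true.
(c) carol: |A| = 9, |A ∩ B| = 5; needs |A ∩ B| < 6 — true.
(d) alice: |A| = 9, |A ∩ B| = 0; needs A ∩ B ≠ ∅ (|A ∩ B| ≥ 1) — false.

2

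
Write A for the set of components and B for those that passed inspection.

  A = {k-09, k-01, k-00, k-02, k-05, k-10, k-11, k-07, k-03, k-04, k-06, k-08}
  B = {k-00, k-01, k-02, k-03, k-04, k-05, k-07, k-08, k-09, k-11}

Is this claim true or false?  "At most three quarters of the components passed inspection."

False

'At most three quarters of the components passed inspection' holds iff |A ∩ B| / |A| ≤ 3/4.
A (the restrictor) = {k-09, k-01, k-00, k-02, k-05, k-10, k-11, k-07, k-03, k-04, k-06, k-08}, |A| = 12.
A ∩ B = {k-09, k-01, k-00, k-02, k-05, k-11, k-07, k-03, k-04, k-08}, so |A ∩ B| = 10.
A ∖ B = {k-10, k-06}, so |A ∖ B| = 2.
|A ∩ B|/|A| = 10/12, so the statement is false.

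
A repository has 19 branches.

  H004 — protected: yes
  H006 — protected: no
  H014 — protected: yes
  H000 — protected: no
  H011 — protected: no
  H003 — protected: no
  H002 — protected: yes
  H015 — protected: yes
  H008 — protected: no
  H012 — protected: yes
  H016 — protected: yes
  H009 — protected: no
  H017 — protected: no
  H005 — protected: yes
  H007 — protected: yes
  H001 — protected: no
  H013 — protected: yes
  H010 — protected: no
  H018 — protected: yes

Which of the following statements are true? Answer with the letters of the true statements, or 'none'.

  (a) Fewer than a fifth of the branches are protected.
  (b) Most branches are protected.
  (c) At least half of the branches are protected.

(b), (c)

|A| = 19, |A ∩ B| = 10, |A ∖ B| = 9.
(a) |A ∩ B| / |A| < 1/5: fails.
(b) |A ∩ B| > |A ∖ B|: holds.
(c) |A ∩ B| ≥ |A ∖ B|: holds.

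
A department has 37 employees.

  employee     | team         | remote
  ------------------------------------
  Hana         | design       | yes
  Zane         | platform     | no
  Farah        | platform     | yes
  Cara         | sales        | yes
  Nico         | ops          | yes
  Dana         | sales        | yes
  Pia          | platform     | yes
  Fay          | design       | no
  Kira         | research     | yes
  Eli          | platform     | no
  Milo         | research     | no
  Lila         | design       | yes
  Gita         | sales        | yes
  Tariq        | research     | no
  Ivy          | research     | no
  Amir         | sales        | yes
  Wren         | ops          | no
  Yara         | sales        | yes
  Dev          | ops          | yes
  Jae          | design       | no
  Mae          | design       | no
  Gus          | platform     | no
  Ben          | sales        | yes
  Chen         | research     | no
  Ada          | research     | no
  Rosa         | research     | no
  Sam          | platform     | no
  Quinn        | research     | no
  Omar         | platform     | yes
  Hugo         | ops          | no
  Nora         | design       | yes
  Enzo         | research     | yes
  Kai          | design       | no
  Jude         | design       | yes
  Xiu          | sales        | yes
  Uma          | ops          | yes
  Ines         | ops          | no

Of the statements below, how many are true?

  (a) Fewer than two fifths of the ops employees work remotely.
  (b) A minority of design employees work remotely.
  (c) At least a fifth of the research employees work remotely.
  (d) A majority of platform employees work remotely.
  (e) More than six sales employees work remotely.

2

(a) ops: |A| = 6, |A ∩ B| = 3; needs |A ∩ B| / |A| < 2/5 — false.
(b) design: |A| = 8, |A ∩ B| = 4; needs |A ∩ B| < |A ∖ B| — false.
(c) research: |A| = 9, |A ∩ B| = 2; needs |A ∩ B| / |A| ≥ 1/5 — true.
(d) platform: |A| = 7, |A ∩ B| = 3; needs |A ∩ B| > |A ∖ B| — false.
(e) sales: |A| = 7, |A ∩ B| = 7; needs |A ∩ B| > 6 — true.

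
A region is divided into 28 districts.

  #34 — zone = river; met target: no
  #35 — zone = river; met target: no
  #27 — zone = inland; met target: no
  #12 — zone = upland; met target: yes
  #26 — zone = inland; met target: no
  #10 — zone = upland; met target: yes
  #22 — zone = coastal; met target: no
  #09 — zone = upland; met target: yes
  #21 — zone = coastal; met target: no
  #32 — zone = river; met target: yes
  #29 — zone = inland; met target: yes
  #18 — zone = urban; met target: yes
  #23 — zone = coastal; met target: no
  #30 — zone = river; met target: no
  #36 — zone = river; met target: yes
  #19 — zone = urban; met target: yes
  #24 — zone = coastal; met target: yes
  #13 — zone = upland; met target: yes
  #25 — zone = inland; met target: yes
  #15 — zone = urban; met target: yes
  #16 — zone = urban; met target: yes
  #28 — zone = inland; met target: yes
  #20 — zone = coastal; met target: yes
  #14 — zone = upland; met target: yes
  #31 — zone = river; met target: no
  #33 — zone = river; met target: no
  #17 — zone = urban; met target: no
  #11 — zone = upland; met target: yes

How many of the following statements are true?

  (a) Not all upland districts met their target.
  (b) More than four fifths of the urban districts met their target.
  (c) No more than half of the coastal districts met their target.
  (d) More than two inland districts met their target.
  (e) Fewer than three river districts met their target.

3

(a) upland: |A| = 6, |A ∩ B| = 6; needs A ⊄ B (|A ∖ B| ≥ 1) — false.
(b) urban: |A| = 5, |A ∩ B| = 4; needs |A ∩ B| / |A| > 4/5 — false.
(c) coastal: |A| = 5, |A ∩ B| = 2; needs |A ∩ B| ≤ |A ∖ B| — true.
(d) inland: |A| = 5, |A ∩ B| = 3; needs |A ∩ B| > 2 — true.
(e) river: |A| = 7, |A ∩ B| = 2; needs |A ∩ B| < 3 — true.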